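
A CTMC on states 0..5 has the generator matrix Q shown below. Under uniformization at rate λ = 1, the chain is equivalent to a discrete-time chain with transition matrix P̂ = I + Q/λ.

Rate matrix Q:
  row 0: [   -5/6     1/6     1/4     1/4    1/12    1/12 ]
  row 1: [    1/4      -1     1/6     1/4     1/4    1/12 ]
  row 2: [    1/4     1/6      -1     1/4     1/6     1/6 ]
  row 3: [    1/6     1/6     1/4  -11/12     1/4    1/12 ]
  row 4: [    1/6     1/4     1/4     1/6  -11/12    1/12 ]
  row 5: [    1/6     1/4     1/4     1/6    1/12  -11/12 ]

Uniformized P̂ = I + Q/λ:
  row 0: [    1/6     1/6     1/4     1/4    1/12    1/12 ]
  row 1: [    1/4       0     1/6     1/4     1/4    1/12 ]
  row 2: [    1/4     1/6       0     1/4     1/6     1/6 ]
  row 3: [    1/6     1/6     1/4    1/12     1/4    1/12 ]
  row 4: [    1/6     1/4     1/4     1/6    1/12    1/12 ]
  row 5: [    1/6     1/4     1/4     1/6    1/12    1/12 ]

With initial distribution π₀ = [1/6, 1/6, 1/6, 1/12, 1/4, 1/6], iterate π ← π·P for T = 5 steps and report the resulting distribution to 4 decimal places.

t=0: π = [0.1667, 0.1667, 0.1667, 0.0833, 0.2500, 0.1667]
t=1: π = [0.1944, 0.1736, 0.1944, 0.2014, 0.1389, 0.0972]
t=2: π = [0.1973, 0.1574, 0.1869, 0.1968, 0.1620, 0.0995]
t=3: π = [0.1954, 0.1622, 0.1902, 0.1954, 0.1579, 0.0989]
t=4: π = [0.1960, 0.1610, 0.1889, 0.1960, 0.1588, 0.0992]
t=5: π = [0.1958, 0.1613, 0.1893, 0.1958, 0.1586, 0.0991]

π = [0.1958, 0.1613, 0.1893, 0.1958, 0.1586, 0.0991]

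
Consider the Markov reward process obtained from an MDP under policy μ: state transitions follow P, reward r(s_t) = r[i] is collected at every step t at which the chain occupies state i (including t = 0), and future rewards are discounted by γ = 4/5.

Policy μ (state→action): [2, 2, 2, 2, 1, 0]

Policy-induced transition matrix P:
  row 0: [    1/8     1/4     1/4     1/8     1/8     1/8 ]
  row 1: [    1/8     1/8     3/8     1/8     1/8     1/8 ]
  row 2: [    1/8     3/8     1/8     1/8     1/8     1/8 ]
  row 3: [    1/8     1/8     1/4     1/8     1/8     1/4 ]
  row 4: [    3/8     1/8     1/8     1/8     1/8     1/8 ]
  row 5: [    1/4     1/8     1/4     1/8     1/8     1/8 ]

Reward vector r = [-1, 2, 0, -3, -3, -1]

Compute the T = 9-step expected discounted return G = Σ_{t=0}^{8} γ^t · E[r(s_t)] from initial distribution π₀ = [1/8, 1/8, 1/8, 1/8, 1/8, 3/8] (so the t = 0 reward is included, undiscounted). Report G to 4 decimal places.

t=0: π = [0.1250, 0.1250, 0.1250, 0.1250, 0.1250, 0.3750], E[r] = -1.0000, γ^t·E[r] = -1.000000, running G = -1.000000
t=1: π = [0.2031, 0.1719, 0.2344, 0.1250, 0.1250, 0.1406], E[r] = -0.7500, γ^t·E[r] = -0.600000, running G = -1.600000
t=2: π = [0.1738, 0.2090, 0.2266, 0.1250, 0.1250, 0.1406], E[r] = -0.6465, γ^t·E[r] = -0.413750, running G = -2.013750
t=3: π = [0.1738, 0.2034, 0.2322, 0.1250, 0.1250, 0.1406], E[r] = -0.6577, γ^t·E[r] = -0.336750, running G = -2.350500
t=4: π = [0.1738, 0.2048, 0.2308, 0.1250, 0.1250, 0.1406], E[r] = -0.6549, γ^t·E[r] = -0.268250, running G = -2.618750
t=5: π = [0.1738, 0.2044, 0.2311, 0.1250, 0.1250, 0.1406], E[r] = -0.6556, γ^t·E[r] = -0.214830, running G = -2.833580
t=6: π = [0.1738, 0.2045, 0.2310, 0.1250, 0.1250, 0.1406], E[r] = -0.6554, γ^t·E[r] = -0.171818, running G = -3.005398
t=7: π = [0.1738, 0.2045, 0.2311, 0.1250, 0.1250, 0.1406], E[r] = -0.6555, γ^t·E[r] = -0.137464, running G = -3.142862
t=8: π = [0.1738, 0.2045, 0.2311, 0.1250, 0.1250, 0.1406], E[r] = -0.6555, γ^t·E[r] = -0.109969, running G = -3.252831

G = -3.2528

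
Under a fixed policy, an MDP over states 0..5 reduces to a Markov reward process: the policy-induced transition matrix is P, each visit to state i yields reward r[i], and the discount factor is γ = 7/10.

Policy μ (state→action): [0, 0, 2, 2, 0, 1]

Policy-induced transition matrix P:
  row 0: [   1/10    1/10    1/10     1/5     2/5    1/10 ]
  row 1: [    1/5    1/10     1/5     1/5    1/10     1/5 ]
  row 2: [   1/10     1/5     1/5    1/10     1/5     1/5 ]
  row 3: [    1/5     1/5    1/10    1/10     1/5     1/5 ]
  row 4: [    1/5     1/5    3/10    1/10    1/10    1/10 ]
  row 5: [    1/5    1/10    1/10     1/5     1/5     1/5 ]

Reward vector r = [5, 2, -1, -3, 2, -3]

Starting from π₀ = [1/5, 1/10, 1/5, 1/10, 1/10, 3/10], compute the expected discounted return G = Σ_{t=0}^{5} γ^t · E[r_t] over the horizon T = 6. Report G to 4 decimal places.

G = 0.8011

t=0: π = [0.2000, 0.1000, 0.2000, 0.1000, 0.1000, 0.3000], E[r] = 0.0000, γ^t·E[r] = 0.000000, running G = 0.000000
t=1: π = [0.1600, 0.1400, 0.1500, 0.1600, 0.2200, 0.1700], E[r] = 0.3800, γ^t·E[r] = 0.266000, running G = 0.266000
t=2: π = [0.1690, 0.1530, 0.1730, 0.1470, 0.1960, 0.1620], E[r] = 0.4430, γ^t·E[r] = 0.217070, running G = 0.483070
t=3: π = [0.1658, 0.1516, 0.1718, 0.1484, 0.1989, 0.1635], E[r] = 0.4225, γ^t·E[r] = 0.144918, running G = 0.627988
t=4: π = [0.1662, 0.1519, 0.1721, 0.1481, 0.1981, 0.1635], E[r] = 0.4243, γ^t·E[r] = 0.101865, running G = 0.729852
t=5: π = [0.1662, 0.1518, 0.1720, 0.1482, 0.1982, 0.1636], E[r] = 0.4238, γ^t·E[r] = 0.071220, running G = 0.801072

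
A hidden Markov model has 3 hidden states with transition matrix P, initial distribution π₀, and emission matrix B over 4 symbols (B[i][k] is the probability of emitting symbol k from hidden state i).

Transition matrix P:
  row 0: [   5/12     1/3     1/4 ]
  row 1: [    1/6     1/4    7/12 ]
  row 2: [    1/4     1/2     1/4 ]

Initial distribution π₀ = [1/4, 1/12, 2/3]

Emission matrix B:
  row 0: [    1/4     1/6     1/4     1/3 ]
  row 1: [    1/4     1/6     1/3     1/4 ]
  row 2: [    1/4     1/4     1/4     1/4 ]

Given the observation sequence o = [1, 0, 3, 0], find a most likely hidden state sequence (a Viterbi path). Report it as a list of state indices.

path = [2, 1, 2, 1]

t=0: δ = [4.167e-02, 1.389e-02, 1.667e-01]  (obs o_0=1)
t=1: δ = [1.042e-02, 2.083e-02, 1.042e-02]  ψ = [2, 2, 2]  (obs o_1=0)
t=2: δ = [1.447e-03, 1.302e-03, 3.038e-03]  ψ = [0, 1, 1]  (obs o_2=3)
t=3: δ = [1.899e-04, 3.798e-04, 1.899e-04]  ψ = [2, 2, 1]  (obs o_3=0)
backtrack: best end state = 1; path = [2, 1, 2, 1]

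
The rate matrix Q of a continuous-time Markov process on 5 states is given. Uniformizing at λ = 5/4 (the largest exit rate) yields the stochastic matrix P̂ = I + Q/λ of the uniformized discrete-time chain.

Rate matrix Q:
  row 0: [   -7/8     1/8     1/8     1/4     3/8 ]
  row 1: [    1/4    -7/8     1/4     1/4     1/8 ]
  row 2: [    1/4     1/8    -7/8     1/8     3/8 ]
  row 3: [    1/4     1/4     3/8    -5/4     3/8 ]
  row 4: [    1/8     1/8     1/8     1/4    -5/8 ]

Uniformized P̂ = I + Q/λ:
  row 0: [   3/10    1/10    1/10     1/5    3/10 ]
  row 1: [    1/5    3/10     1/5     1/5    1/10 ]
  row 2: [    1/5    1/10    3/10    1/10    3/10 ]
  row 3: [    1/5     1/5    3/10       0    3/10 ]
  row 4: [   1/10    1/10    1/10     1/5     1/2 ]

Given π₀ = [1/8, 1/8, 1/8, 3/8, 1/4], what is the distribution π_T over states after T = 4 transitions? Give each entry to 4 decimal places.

t=0: π = [0.1250, 0.1250, 0.1250, 0.3750, 0.2500]
t=1: π = [0.1875, 0.1625, 0.2125, 0.1125, 0.3250]
t=2: π = [0.1863, 0.1438, 0.1813, 0.1563, 0.3325]
t=3: π = [0.1854, 0.1444, 0.1819, 0.1506, 0.3378]
t=4: π = [0.1848, 0.1439, 0.1809, 0.1517, 0.3387]

π = [0.1848, 0.1439, 0.1809, 0.1517, 0.3387]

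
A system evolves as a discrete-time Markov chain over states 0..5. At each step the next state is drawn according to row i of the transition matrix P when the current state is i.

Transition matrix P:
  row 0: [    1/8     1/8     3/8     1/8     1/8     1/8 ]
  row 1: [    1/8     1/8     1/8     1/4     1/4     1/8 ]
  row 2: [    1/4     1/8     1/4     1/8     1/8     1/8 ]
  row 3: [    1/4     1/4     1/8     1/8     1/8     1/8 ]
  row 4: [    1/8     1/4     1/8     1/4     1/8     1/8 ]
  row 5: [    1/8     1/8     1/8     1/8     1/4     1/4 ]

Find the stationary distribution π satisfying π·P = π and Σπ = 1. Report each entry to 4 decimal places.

Balance equations π_j = Σ_i π_i·P[i][j]:
  π_0 = 1/8·π_0 + 1/8·π_1 + 1/4·π_2 + 1/4·π_3 + 1/8·π_4 + 1/8·π_5
  π_1 = 1/8·π_0 + 1/8·π_1 + 1/8·π_2 + 1/4·π_3 + 1/4·π_4 + 1/8·π_5
  π_2 = 3/8·π_0 + 1/8·π_1 + 1/4·π_2 + 1/8·π_3 + 1/8·π_4 + 1/8·π_5
  π_3 = 1/8·π_0 + 1/4·π_1 + 1/8·π_2 + 1/8·π_3 + 1/4·π_4 + 1/8·π_5
  π_4 = 1/8·π_0 + 1/4·π_1 + 1/8·π_2 + 1/8·π_3 + 1/8·π_4 + 1/4·π_5
  normalize: π_0 + π_1 + π_2 + π_3 + π_4 + π_5 = 1
Solving the linear system gives exactly π = [28/165, 64/385, 221/1155, 64/385, 9/55, 1/7].

π = [0.1697, 0.1662, 0.1913, 0.1662, 0.1636, 0.1429]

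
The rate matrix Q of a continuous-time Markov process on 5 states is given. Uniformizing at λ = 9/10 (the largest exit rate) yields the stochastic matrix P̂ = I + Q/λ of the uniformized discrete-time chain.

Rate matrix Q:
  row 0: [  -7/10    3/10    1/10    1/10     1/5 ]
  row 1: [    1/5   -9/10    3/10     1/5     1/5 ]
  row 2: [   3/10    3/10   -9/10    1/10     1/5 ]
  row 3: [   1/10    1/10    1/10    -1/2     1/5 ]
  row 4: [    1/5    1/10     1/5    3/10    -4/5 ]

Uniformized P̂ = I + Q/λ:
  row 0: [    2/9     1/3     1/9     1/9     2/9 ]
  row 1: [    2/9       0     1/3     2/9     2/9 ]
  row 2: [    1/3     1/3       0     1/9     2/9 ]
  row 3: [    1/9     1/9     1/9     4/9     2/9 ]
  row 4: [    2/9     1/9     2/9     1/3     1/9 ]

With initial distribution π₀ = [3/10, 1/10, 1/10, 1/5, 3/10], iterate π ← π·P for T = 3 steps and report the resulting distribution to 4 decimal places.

t=0: π = [0.3000, 0.1000, 0.1000, 0.2000, 0.3000]
t=1: π = [0.2111, 0.1889, 0.1556, 0.2556, 0.1889]
t=2: π = [0.2111, 0.1716, 0.1568, 0.2593, 0.2012]
t=3: π = [0.2108, 0.1738, 0.1542, 0.2613, 0.1999]

π = [0.2108, 0.1738, 0.1542, 0.2613, 0.1999]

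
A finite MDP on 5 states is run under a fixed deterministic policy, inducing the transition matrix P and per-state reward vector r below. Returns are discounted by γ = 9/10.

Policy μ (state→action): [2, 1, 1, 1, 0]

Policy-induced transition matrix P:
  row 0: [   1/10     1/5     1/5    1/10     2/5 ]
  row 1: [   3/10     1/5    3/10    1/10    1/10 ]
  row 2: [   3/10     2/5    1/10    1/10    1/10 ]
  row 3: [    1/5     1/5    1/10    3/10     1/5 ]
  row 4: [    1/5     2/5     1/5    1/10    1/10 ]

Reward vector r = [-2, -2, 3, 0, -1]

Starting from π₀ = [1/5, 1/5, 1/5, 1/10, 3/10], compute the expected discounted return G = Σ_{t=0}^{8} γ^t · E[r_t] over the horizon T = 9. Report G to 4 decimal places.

G = -3.5716

t=0: π = [0.2000, 0.2000, 0.2000, 0.1000, 0.3000], E[r] = -0.5000, γ^t·E[r] = -0.500000, running G = -0.500000
t=1: π = [0.2200, 0.3000, 0.1900, 0.1200, 0.1700], E[r] = -0.6400, γ^t·E[r] = -0.576000, running G = -1.076000
t=2: π = [0.2270, 0.2720, 0.1990, 0.1240, 0.1780], E[r] = -0.5790, γ^t·E[r] = -0.468990, running G = -1.544990
t=3: π = [0.2244, 0.2754, 0.1949, 0.1248, 0.1805], E[r] = -0.5954, γ^t·E[r] = -0.434047, running G = -1.979037
t=4: π = [0.2246, 0.2751, 0.1956, 0.1250, 0.1798], E[r] = -0.5924, γ^t·E[r] = -0.388693, running G = -2.367730
t=5: π = [0.2246, 0.2751, 0.1955, 0.1250, 0.1799], E[r] = -0.5929, γ^t·E[r] = -0.350083, running G = -2.717813
t=6: π = [0.2246, 0.2751, 0.1955, 0.1250, 0.1799], E[r] = -0.5928, γ^t·E[r] = -0.315043, running G = -3.032855
t=7: π = [0.2246, 0.2751, 0.1955, 0.1250, 0.1799], E[r] = -0.5928, γ^t·E[r] = -0.283544, running G = -3.316400
t=8: π = [0.2246, 0.2751, 0.1955, 0.1250, 0.1799], E[r] = -0.5928, γ^t·E[r] = -0.255189, running G = -3.571588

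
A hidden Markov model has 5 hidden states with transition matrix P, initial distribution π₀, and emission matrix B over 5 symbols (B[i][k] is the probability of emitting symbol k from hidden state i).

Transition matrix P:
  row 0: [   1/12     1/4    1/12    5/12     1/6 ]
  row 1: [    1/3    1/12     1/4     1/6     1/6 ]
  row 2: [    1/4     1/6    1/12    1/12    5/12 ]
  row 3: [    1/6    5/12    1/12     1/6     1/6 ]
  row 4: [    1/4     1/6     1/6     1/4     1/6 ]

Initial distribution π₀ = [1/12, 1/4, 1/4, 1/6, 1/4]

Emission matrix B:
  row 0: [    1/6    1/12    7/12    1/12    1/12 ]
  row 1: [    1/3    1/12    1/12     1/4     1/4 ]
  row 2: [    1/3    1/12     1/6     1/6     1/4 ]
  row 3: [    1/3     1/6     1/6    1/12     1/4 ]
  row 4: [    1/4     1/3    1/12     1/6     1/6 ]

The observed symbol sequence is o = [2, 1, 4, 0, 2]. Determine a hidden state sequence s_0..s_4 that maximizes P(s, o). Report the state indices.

t=0: δ = [4.861e-02, 2.083e-02, 4.167e-02, 2.778e-02, 2.083e-02]  (obs o_0=2)
t=1: δ = [8.681e-04, 1.013e-03, 4.340e-04, 3.376e-03, 5.787e-03]  ψ = [2, 0, 1, 0, 2]  (obs o_1=1)
t=2: δ = [1.206e-04, 3.516e-04, 2.411e-04, 3.617e-04, 1.608e-04]  ψ = [4, 3, 4, 4, 4]  (obs o_2=4)
t=3: δ = [1.954e-05, 5.023e-05, 2.930e-05, 2.009e-05, 2.512e-05]  ψ = [1, 3, 1, 3, 2]  (obs o_3=0)
t=4: δ = [9.768e-06, 6.977e-07, 2.093e-06, 1.395e-06, 1.017e-06]  ψ = [1, 3, 1, 1, 2]  (obs o_4=2)
backtrack: best end state = 0; path = [2, 4, 3, 1, 0]

path = [2, 4, 3, 1, 0]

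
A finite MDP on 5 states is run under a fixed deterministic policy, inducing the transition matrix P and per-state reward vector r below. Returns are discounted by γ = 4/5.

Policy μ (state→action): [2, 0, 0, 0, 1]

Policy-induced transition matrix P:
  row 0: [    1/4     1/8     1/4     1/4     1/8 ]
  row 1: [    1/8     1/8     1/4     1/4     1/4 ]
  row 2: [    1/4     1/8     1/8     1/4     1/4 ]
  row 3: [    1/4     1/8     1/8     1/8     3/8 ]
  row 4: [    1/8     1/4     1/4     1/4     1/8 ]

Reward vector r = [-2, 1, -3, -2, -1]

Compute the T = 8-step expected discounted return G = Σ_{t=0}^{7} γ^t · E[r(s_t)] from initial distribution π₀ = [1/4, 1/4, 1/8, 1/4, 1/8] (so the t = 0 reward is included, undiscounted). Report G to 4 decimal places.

G = -6.0610

t=0: π = [0.2500, 0.2500, 0.1250, 0.2500, 0.1250], E[r] = -1.2500, γ^t·E[r] = -1.250000, running G = -1.250000
t=1: π = [0.2031, 0.1406, 0.2031, 0.2188, 0.2344], E[r] = -1.5469, γ^t·E[r] = -1.237500, running G = -2.487500
t=2: π = [0.2031, 0.1543, 0.1973, 0.2227, 0.2227], E[r] = -1.5117, γ^t·E[r] = -0.967500, running G = -3.455000
t=3: π = [0.2029, 0.1528, 0.1975, 0.2222, 0.2246], E[r] = -1.5144, γ^t·E[r] = -0.775375, running G = -4.230375
t=4: π = [0.2028, 0.1531, 0.1975, 0.2222, 0.2243], E[r] = -1.5140, γ^t·E[r] = -0.620125, running G = -4.850500
t=5: π = [0.2028, 0.1530, 0.1975, 0.2222, 0.2244], E[r] = -1.5140, γ^t·E[r] = -0.496114, running G = -5.346614
t=6: π = [0.2028, 0.1530, 0.1975, 0.2222, 0.2244], E[r] = -1.5140, γ^t·E[r] = -0.396889, running G = -5.743503
t=7: π = [0.2028, 0.1530, 0.1975, 0.2222, 0.2244], E[r] = -1.5140, γ^t·E[r] = -0.317511, running G = -6.061014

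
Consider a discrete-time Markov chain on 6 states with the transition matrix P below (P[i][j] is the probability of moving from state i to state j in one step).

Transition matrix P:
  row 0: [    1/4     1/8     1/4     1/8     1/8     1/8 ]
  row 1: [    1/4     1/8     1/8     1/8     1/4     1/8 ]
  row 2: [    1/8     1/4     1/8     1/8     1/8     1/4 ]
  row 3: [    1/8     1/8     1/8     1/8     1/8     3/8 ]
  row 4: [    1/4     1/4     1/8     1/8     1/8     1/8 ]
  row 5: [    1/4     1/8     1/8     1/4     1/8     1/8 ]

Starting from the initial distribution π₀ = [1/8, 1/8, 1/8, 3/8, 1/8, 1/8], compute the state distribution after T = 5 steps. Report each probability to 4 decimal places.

π = [0.2126, 0.1621, 0.1516, 0.1476, 0.1453, 0.1809]

t=0: π = [0.1250, 0.1250, 0.1250, 0.3750, 0.1250, 0.1250]
t=1: π = [0.1875, 0.1563, 0.1406, 0.1406, 0.1406, 0.2344]
t=2: π = [0.2148, 0.1602, 0.1484, 0.1543, 0.1445, 0.1777]
t=3: π = [0.2122, 0.1616, 0.1519, 0.1472, 0.1450, 0.1821]
t=4: π = [0.2126, 0.1621, 0.1515, 0.1478, 0.1452, 0.1808]
t=5: π = [0.2126, 0.1621, 0.1516, 0.1476, 0.1453, 0.1809]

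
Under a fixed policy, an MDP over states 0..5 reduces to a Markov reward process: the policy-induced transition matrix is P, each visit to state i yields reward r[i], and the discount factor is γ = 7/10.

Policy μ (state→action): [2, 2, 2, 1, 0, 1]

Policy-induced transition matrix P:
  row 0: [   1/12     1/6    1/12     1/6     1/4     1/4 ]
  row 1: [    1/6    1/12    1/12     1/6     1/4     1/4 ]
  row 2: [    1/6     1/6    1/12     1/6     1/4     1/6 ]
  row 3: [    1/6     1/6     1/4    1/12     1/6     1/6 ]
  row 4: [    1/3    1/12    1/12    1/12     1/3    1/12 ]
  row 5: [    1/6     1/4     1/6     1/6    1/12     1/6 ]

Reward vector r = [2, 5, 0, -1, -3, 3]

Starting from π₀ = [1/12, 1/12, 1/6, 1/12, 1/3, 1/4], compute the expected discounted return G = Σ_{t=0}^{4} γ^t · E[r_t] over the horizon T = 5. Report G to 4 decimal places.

G = 1.7170

t=0: π = [0.0833, 0.0833, 0.1667, 0.0833, 0.3333, 0.2500], E[r] = 0.2500, γ^t·E[r] = 0.250000, running G = 0.250000
t=1: π = [0.2153, 0.1528, 0.1181, 0.1319, 0.2292, 0.1528], E[r] = 0.8333, γ^t·E[r] = 0.583333, running G = 0.833333
t=2: π = [0.1869, 0.1476, 0.1181, 0.1366, 0.2326, 0.1782], E[r] = 0.8119, γ^t·E[r] = 0.397841, running G = 1.231175
t=3: π = [0.1899, 0.1498, 0.1209, 0.1359, 0.2283, 0.1752], E[r] = 0.8336, γ^t·E[r] = 0.285916, running G = 1.517091
t=4: π = [0.1889, 0.1498, 0.1206, 0.1363, 0.2285, 0.1760], E[r] = 0.8326, γ^t·E[r] = 0.199897, running G = 1.716988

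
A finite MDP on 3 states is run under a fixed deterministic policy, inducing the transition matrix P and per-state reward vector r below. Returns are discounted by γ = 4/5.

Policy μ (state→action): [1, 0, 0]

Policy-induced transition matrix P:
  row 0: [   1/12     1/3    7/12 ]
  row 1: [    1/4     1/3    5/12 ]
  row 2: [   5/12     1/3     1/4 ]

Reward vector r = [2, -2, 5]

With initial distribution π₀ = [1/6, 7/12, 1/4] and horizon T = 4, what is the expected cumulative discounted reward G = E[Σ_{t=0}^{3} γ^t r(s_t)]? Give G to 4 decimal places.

G = 4.0494

t=0: π = [0.1667, 0.5833, 0.2500], E[r] = 0.4167, γ^t·E[r] = 0.416667, running G = 0.416667
t=1: π = [0.2639, 0.3333, 0.4028], E[r] = 1.8750, γ^t·E[r] = 1.500000, running G = 1.916667
t=2: π = [0.2731, 0.3333, 0.3935], E[r] = 1.8472, γ^t·E[r] = 1.182222, running G = 3.098889
t=3: π = [0.2701, 0.3333, 0.3966], E[r] = 1.8565, γ^t·E[r] = 0.950519, running G = 4.049407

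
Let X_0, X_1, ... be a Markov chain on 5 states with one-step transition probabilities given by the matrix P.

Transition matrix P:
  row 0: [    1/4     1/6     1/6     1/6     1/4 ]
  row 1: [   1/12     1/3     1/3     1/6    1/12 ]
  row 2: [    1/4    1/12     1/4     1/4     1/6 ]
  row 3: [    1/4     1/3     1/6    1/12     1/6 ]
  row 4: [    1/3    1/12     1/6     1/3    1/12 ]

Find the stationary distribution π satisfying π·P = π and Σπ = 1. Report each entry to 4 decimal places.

Balance equations π_j = Σ_i π_i·P[i][j]:
  π_0 = 1/4·π_0 + 1/12·π_1 + 1/4·π_2 + 1/4·π_3 + 1/3·π_4
  π_1 = 1/6·π_0 + 1/3·π_1 + 1/12·π_2 + 1/3·π_3 + 1/12·π_4
  π_2 = 1/6·π_0 + 1/3·π_1 + 1/4·π_2 + 1/6·π_3 + 1/6·π_4
  π_3 = 1/6·π_0 + 1/6·π_1 + 1/4·π_2 + 1/12·π_3 + 1/3·π_4
  normalize: π_0 + π_1 + π_2 + π_3 + π_4 = 1
Solving the linear system gives exactly π = [1555/6778, 4097/20334, 2221/10167, 1979/10167, 1586/10167].

π = [0.2294, 0.2015, 0.2185, 0.1946, 0.1560]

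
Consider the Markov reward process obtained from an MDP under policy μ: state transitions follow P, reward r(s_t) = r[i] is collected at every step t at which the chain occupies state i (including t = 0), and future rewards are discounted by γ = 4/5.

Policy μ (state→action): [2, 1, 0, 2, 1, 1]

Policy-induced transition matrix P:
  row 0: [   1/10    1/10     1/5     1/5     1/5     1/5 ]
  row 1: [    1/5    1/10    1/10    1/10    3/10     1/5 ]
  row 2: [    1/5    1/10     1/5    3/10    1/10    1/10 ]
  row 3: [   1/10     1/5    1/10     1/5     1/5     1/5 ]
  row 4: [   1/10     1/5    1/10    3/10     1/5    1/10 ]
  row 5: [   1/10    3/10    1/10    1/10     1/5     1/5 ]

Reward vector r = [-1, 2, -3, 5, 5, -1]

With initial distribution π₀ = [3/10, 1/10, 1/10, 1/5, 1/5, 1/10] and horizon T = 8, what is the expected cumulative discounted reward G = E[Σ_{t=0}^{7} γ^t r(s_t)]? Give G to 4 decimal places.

t=0: π = [0.3000, 0.1000, 0.1000, 0.2000, 0.2000, 0.1000], E[r] = 1.5000, γ^t·E[r] = 1.500000, running G = 1.500000
t=1: π = [0.1200, 0.1600, 0.1400, 0.2100, 0.2000, 0.1700], E[r] = 1.6600, γ^t·E[r] = 1.328000, running G = 2.828000
t=2: π = [0.1300, 0.1750, 0.1260, 0.2010, 0.2020, 0.1660], E[r] = 1.6910, γ^t·E[r] = 1.082240, running G = 3.910240
t=3: π = [0.1301, 0.1735, 0.1256, 0.1987, 0.2049, 0.1672], E[r] = 1.6909, γ^t·E[r] = 0.865741, running G = 4.775981
t=4: π = [0.1299, 0.1738, 0.1256, 0.1990, 0.2048, 0.1670], E[r] = 1.6929, γ^t·E[r] = 0.693404, running G = 5.469384
t=5: π = [0.1299, 0.1738, 0.1255, 0.1990, 0.2048, 0.1670], E[r] = 1.6929, γ^t·E[r] = 0.554732, running G = 6.024117
t=6: π = [0.1299, 0.1738, 0.1255, 0.1990, 0.2048, 0.1670], E[r] = 1.6929, γ^t·E[r] = 0.443792, running G = 6.467909
t=7: π = [0.1299, 0.1738, 0.1255, 0.1990, 0.2048, 0.1670], E[r] = 1.6929, γ^t·E[r] = 0.355034, running G = 6.822943

G = 6.8229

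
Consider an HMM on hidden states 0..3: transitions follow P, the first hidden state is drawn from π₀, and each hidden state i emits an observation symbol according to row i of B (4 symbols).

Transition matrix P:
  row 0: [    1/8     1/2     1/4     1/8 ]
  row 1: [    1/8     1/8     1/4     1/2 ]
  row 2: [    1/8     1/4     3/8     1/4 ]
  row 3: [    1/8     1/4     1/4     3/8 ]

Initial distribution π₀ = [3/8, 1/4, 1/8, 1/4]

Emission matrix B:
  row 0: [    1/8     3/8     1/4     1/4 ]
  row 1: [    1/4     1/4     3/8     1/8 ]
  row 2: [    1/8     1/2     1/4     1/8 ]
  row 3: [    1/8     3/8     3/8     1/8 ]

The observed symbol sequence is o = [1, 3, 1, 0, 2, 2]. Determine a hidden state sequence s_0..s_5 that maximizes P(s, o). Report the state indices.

path = [0, 1, 3, 1, 3, 3]

t=0: δ = [1.406e-01, 6.250e-02, 6.250e-02, 9.375e-02]  (obs o_0=1)
t=1: δ = [4.395e-03, 8.789e-03, 4.395e-03, 4.395e-03]  ψ = [0, 0, 0, 3]  (obs o_1=3)
t=2: δ = [4.120e-04, 5.493e-04, 1.099e-03, 1.648e-03]  ψ = [1, 0, 1, 1]  (obs o_2=1)
t=3: δ = [2.575e-05, 1.030e-04, 5.150e-05, 7.725e-05]  ψ = [3, 3, 2, 3]  (obs o_3=0)
t=4: δ = [3.219e-06, 7.242e-06, 6.437e-06, 1.931e-05]  ψ = [1, 3, 1, 1]  (obs o_4=2)
t=5: δ = [6.035e-07, 1.810e-06, 1.207e-06, 2.716e-06]  ψ = [3, 3, 3, 3]  (obs o_5=2)
backtrack: best end state = 3; path = [0, 1, 3, 1, 3, 3]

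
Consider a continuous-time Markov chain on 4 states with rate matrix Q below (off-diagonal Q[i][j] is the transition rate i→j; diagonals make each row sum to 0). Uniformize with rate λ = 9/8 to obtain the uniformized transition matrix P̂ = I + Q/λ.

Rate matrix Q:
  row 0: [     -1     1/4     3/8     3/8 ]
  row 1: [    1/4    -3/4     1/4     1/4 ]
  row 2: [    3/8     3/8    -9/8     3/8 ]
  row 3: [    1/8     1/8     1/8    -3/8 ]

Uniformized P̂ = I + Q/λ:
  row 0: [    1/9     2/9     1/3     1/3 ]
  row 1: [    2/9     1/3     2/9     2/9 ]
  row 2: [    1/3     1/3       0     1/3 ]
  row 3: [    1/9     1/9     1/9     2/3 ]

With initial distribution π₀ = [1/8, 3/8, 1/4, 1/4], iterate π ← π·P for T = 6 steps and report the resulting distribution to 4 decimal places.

π = [0.1692, 0.2117, 0.1552, 0.4640]

t=0: π = [0.1250, 0.3750, 0.2500, 0.2500]
t=1: π = [0.2083, 0.2639, 0.1528, 0.3750]
t=2: π = [0.1744, 0.2269, 0.1698, 0.4290]
t=3: π = [0.1740, 0.2186, 0.1562, 0.4511]
t=4: π = [0.1701, 0.2137, 0.1567, 0.4594]
t=5: π = [0.1697, 0.2123, 0.1553, 0.4627]
t=6: π = [0.1692, 0.2117, 0.1552, 0.4640]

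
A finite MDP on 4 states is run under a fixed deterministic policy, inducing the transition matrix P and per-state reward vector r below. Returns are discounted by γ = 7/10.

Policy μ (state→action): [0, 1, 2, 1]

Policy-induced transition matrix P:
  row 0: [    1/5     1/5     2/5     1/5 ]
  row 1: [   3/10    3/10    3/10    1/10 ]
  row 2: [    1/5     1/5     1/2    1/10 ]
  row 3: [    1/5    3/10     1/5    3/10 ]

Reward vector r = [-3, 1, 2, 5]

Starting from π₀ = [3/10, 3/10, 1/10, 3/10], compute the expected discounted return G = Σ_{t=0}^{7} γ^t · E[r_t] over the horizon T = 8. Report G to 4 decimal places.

G = 3.5018

t=0: π = [0.3000, 0.3000, 0.1000, 0.3000], E[r] = 1.1000, γ^t·E[r] = 1.100000, running G = 1.100000
t=1: π = [0.2300, 0.2600, 0.3200, 0.1900], E[r] = 1.1600, γ^t·E[r] = 0.812000, running G = 1.912000
t=2: π = [0.2260, 0.2450, 0.3680, 0.1610], E[r] = 1.1080, γ^t·E[r] = 0.542920, running G = 2.454920
t=3: π = [0.2245, 0.2406, 0.3801, 0.1548], E[r] = 1.1013, γ^t·E[r] = 0.377746, running G = 2.832666
t=4: π = [0.2241, 0.2395, 0.3830, 0.1534], E[r] = 1.1004, γ^t·E[r] = 0.264204, running G = 3.096870
t=5: π = [0.2240, 0.2393, 0.3837, 0.1531], E[r] = 1.1002, γ^t·E[r] = 0.184910, running G = 3.281780
t=6: π = [0.2239, 0.2392, 0.3838, 0.1530], E[r] = 1.1002, γ^t·E[r] = 0.129432, running G = 3.411212
t=7: π = [0.2239, 0.2392, 0.3839, 0.1530], E[r] = 1.1001, γ^t·E[r] = 0.090601, running G = 3.501813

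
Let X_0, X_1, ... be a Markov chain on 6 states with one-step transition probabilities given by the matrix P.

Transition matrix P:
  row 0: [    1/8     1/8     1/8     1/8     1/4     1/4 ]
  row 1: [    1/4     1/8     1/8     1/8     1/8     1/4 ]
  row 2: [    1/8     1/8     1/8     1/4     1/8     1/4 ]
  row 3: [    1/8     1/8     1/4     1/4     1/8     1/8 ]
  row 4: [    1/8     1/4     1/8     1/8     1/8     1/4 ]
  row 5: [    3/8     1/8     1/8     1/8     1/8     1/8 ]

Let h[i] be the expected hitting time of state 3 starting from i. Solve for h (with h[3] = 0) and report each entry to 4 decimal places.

h = [7.1111, 7.1111, 6.2222, 0.0000, 7.1111, 7.1111]

First-step conditioning: h[3] = 0; for i ≠ 3, h[i] = 1 + Σ_k P[i][k]·h[k].
  h[0] = 1 + 1/8·h[0] + 1/8·h[1] + 1/8·h[2] + 1/4·h[4] + 1/4·h[5]
  h[1] = 1 + 1/4·h[0] + 1/8·h[1] + 1/8·h[2] + 1/8·h[4] + 1/4·h[5]
  h[2] = 1 + 1/8·h[0] + 1/8·h[1] + 1/8·h[2] + 1/8·h[4] + 1/4·h[5]
  h[4] = 1 + 1/8·h[0] + 1/4·h[1] + 1/8·h[2] + 1/8·h[4] + 1/4·h[5]
  h[5] = 1 + 3/8·h[0] + 1/8·h[1] + 1/8·h[2] + 1/8·h[4] + 1/8·h[5]
Solving the 5×5 linear system over states ≠ 3 gives exactly h = [64/9, 64/9, 56/9, 0, 64/9, 64/9] (h[3] = 0 is the target).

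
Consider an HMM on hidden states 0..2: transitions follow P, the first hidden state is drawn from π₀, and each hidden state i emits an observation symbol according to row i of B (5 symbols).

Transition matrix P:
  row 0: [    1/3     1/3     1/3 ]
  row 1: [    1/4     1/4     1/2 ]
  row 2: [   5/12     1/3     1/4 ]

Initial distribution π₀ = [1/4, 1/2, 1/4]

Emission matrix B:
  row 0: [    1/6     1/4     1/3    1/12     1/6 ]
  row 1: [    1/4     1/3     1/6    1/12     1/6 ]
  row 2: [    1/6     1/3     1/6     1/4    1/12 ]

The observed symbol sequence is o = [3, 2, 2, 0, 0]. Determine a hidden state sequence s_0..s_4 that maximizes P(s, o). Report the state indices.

path = [2, 0, 0, 1, 2]

t=0: δ = [2.083e-02, 4.167e-02, 6.250e-02]  (obs o_0=3)
t=1: δ = [8.681e-03, 3.472e-03, 3.472e-03]  ψ = [2, 2, 1]  (obs o_1=2)
t=2: δ = [9.645e-04, 4.823e-04, 4.823e-04]  ψ = [0, 0, 0]  (obs o_2=2)
t=3: δ = [5.358e-05, 8.038e-05, 5.358e-05]  ψ = [0, 0, 0]  (obs o_3=0)
t=4: δ = [3.721e-06, 5.023e-06, 6.698e-06]  ψ = [2, 1, 1]  (obs o_4=0)
backtrack: best end state = 2; path = [2, 0, 0, 1, 2]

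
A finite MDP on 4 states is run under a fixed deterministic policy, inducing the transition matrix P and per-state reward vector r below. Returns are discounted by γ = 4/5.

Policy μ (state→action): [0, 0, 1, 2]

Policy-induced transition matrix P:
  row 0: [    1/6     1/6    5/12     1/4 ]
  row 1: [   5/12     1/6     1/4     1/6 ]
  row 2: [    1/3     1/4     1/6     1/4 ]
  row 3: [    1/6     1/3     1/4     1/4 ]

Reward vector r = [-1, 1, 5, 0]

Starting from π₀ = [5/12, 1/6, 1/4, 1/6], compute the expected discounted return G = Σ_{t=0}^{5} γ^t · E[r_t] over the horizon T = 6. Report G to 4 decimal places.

G = 4.6452

t=0: π = [0.4167, 0.1667, 0.2500, 0.1667], E[r] = 1.0000, γ^t·E[r] = 1.000000, running G = 1.000000
t=1: π = [0.2500, 0.2153, 0.2986, 0.2361], E[r] = 1.4583, γ^t·E[r] = 1.166667, running G = 2.166667
t=2: π = [0.2703, 0.2309, 0.2668, 0.2321], E[r] = 1.2946, γ^t·E[r] = 0.828519, running G = 2.995185
t=3: π = [0.2689, 0.2276, 0.2728, 0.2308], E[r] = 1.3228, γ^t·E[r] = 0.677259, running G = 3.672444
t=4: π = [0.2690, 0.2279, 0.2721, 0.2310], E[r] = 1.3192, γ^t·E[r] = 0.540347, running G = 4.212792
t=5: π = [0.2690, 0.2278, 0.2722, 0.2310], E[r] = 1.3197, γ^t·E[r] = 0.432437, running G = 4.645229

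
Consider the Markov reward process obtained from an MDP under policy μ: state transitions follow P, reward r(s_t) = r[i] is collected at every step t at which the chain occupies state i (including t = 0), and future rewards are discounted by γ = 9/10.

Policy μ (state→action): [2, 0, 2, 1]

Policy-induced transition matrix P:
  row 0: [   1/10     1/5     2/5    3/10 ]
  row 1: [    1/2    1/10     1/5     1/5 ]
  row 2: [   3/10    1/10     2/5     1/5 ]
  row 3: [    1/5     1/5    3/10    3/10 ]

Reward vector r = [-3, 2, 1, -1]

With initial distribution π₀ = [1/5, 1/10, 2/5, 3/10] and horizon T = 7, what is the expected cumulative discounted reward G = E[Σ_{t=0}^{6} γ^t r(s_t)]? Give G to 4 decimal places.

t=0: π = [0.2000, 0.1000, 0.4000, 0.3000], E[r] = -0.3000, γ^t·E[r] = -0.300000, running G = -0.300000
t=1: π = [0.2500, 0.1500, 0.3500, 0.2500], E[r] = -0.3500, γ^t·E[r] = -0.315000, running G = -0.615000
t=2: π = [0.2550, 0.1500, 0.3450, 0.2500], E[r] = -0.3700, γ^t·E[r] = -0.299700, running G = -0.914700
t=3: π = [0.2540, 0.1505, 0.3450, 0.2505], E[r] = -0.3665, γ^t·E[r] = -0.267179, running G = -1.181879
t=4: π = [0.2543, 0.1505, 0.3449, 0.2505], E[r] = -0.3675, γ^t·E[r] = -0.241084, running G = -1.422962
t=5: π = [0.2542, 0.1505, 0.3449, 0.2505], E[r] = -0.3673, γ^t·E[r] = -0.216857, running G = -1.639820
t=6: π = [0.2542, 0.1505, 0.3449, 0.2505], E[r] = -0.3673, γ^t·E[r] = -0.195197, running G = -1.835017

G = -1.8350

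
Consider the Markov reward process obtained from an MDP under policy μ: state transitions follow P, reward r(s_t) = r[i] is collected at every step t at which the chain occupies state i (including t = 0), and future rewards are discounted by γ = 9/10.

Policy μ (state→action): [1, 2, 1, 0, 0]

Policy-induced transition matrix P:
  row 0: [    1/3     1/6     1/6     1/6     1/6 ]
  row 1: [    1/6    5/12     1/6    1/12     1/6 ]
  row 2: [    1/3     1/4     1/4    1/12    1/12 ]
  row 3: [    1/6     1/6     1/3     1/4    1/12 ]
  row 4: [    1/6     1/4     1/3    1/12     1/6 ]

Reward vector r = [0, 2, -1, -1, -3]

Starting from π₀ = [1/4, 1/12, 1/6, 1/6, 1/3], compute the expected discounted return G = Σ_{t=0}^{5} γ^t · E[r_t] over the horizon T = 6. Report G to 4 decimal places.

G = -2.1589

t=0: π = [0.2500, 0.0833, 0.1667, 0.1667, 0.3333], E[r] = -1.1667, γ^t·E[r] = -1.166667, running G = -1.166667
t=1: π = [0.2361, 0.2292, 0.2639, 0.1319, 0.1389], E[r] = -0.3542, γ^t·E[r] = -0.318750, running G = -1.485417
t=2: π = [0.2500, 0.2575, 0.2338, 0.1250, 0.1337], E[r] = -0.2448, γ^t·E[r] = -0.198281, running G = -1.683698
t=3: π = [0.2473, 0.2617, 0.2293, 0.1250, 0.1368], E[r] = -0.2412, γ^t·E[r] = -0.175852, running G = -1.859549
t=4: π = [0.2461, 0.2626, 0.2294, 0.1248, 0.1371], E[r] = -0.2404, γ^t·E[r] = -0.157750, running G = -2.017299
t=5: π = [0.2459, 0.2629, 0.2294, 0.1246, 0.1372], E[r] = -0.2398, γ^t·E[r] = -0.141607, running G = -2.158906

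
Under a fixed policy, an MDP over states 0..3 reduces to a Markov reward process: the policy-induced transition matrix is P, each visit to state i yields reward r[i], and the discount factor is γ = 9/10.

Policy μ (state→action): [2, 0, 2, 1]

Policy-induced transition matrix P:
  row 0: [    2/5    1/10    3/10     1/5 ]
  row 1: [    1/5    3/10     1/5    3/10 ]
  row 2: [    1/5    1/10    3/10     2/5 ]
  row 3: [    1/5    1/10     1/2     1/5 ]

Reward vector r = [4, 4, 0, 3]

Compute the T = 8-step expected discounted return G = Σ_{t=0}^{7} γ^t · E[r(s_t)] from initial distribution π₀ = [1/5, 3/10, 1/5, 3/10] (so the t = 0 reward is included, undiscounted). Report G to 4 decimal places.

t=0: π = [0.2000, 0.3000, 0.2000, 0.3000], E[r] = 2.9000, γ^t·E[r] = 2.900000, running G = 2.900000
t=1: π = [0.2400, 0.1600, 0.3300, 0.2700], E[r] = 2.4100, γ^t·E[r] = 2.169000, running G = 5.069000
t=2: π = [0.2480, 0.1320, 0.3380, 0.2820], E[r] = 2.3660, γ^t·E[r] = 1.916460, running G = 6.985460
t=3: π = [0.2496, 0.1264, 0.3432, 0.2808], E[r] = 2.3464, γ^t·E[r] = 1.710526, running G = 8.695986
t=4: π = [0.2499, 0.1253, 0.3435, 0.2813], E[r] = 2.3446, γ^t·E[r] = 1.538318, running G = 10.234304
t=5: π = [0.2500, 0.1251, 0.3437, 0.2812], E[r] = 2.3439, γ^t·E[r] = 1.384024, running G = 11.618327
t=6: π = [0.2500, 0.1250, 0.3437, 0.2813], E[r] = 2.3438, γ^t·E[r] = 1.245584, running G = 12.863911
t=7: π = [0.2500, 0.1250, 0.3437, 0.2812], E[r] = 2.3438, γ^t·E[r] = 1.121010, running G = 13.984922

G = 13.9849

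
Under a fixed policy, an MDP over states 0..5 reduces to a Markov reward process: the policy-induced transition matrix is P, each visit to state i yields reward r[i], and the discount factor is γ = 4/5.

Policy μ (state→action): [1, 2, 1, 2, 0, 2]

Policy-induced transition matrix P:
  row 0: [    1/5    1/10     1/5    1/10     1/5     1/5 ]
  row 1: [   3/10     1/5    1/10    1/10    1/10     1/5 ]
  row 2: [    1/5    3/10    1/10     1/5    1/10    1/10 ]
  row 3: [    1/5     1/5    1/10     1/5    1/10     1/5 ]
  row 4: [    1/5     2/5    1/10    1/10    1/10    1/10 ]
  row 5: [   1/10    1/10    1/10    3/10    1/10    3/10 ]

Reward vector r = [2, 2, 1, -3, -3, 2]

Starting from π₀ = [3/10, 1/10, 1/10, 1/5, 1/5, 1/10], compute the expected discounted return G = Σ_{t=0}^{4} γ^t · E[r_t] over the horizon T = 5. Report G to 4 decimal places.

t=0: π = [0.3000, 0.1000, 0.1000, 0.2000, 0.2000, 0.1000], E[r] = -0.1000, γ^t·E[r] = -0.100000, running G = -0.100000
t=1: π = [0.2000, 0.2100, 0.1300, 0.1500, 0.1300, 0.1800], E[r] = 0.4700, γ^t·E[r] = 0.376000, running G = 0.276000
t=2: π = [0.2030, 0.2010, 0.1200, 0.1640, 0.1200, 0.1920], E[r] = 0.4600, γ^t·E[r] = 0.294400, running G = 0.570400
t=3: π = [0.2009, 0.1965, 0.1203, 0.1668, 0.1203, 0.1952], E[r] = 0.4442, γ^t·E[r] = 0.227430, running G = 0.797830
t=4: π = [0.2001, 0.1965, 0.1201, 0.1678, 0.1201, 0.1955], E[r] = 0.4407, γ^t·E[r] = 0.180515, running G = 0.978345

G = 0.9783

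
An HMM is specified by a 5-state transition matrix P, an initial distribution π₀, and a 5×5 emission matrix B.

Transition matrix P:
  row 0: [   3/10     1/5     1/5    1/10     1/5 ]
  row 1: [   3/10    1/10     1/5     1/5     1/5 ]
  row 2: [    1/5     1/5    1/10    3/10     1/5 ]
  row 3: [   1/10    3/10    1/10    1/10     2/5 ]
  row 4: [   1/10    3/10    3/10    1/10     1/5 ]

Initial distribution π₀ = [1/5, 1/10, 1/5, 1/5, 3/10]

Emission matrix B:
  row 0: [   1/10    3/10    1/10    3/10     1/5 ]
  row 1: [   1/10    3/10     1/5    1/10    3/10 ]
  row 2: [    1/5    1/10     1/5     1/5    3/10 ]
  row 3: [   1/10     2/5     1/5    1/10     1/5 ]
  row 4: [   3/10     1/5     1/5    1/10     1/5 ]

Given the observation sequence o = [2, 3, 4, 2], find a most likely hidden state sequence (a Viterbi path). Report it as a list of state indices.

path = [4, 2, 3, 4]

t=0: δ = [2.000e-02, 2.000e-02, 4.000e-02, 4.000e-02, 6.000e-02]  (obs o_0=2)
t=1: δ = [2.400e-03, 1.800e-03, 3.600e-03, 1.200e-03, 1.600e-03]  ψ = [2, 4, 4, 2, 3]  (obs o_1=3)
t=2: δ = [1.440e-04, 2.160e-04, 1.440e-04, 2.160e-04, 1.440e-04]  ψ = [0, 2, 0, 2, 2]  (obs o_2=4)
t=3: δ = [6.480e-06, 1.296e-05, 8.640e-06, 8.640e-06, 1.728e-05]  ψ = [1, 3, 1, 1, 3]  (obs o_3=2)
backtrack: best end state = 4; path = [4, 2, 3, 4]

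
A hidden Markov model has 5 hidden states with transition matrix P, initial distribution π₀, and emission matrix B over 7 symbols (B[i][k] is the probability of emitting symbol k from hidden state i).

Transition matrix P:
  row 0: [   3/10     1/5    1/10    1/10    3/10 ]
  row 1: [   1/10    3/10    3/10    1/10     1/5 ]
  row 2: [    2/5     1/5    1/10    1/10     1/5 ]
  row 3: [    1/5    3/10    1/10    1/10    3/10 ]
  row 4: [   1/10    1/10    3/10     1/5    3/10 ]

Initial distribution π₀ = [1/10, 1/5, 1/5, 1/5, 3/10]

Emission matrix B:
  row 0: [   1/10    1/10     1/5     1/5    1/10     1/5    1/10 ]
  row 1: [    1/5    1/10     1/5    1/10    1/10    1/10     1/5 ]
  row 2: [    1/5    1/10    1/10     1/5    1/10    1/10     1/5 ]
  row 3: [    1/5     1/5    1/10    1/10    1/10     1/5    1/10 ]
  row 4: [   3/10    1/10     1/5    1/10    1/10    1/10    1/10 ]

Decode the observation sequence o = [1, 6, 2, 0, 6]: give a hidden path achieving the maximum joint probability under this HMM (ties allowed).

path = [4, 2, 0, 4, 2]

t=0: δ = [1.000e-02, 2.000e-02, 2.000e-02, 4.000e-02, 3.000e-02]  (obs o_0=1)
t=1: δ = [8.000e-04, 2.400e-03, 1.800e-03, 6.000e-04, 1.200e-03]  ψ = [2, 3, 4, 4, 3]  (obs o_1=6)
t=2: δ = [1.440e-04, 1.440e-04, 7.200e-05, 2.400e-05, 9.600e-05]  ψ = [2, 1, 1, 1, 1]  (obs o_2=2)
t=3: δ = [4.320e-06, 8.640e-06, 8.640e-06, 3.840e-06, 1.296e-05]  ψ = [0, 1, 1, 4, 0]  (obs o_3=0)
t=4: δ = [3.456e-07, 5.184e-07, 7.776e-07, 2.592e-07, 3.888e-07]  ψ = [2, 1, 4, 4, 4]  (obs o_4=6)
backtrack: best end state = 2; path = [4, 2, 0, 4, 2]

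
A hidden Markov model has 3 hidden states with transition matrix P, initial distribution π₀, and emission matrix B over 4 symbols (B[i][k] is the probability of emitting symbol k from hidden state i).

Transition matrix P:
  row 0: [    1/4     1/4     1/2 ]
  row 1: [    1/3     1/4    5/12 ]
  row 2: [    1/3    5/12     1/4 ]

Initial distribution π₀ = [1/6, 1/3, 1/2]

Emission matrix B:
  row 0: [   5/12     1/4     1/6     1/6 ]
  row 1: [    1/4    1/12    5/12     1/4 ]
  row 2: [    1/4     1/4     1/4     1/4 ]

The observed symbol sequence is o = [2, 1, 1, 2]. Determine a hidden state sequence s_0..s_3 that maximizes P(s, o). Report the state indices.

path = [1, 0, 2, 1]

t=0: δ = [2.778e-02, 1.389e-01, 1.250e-01]  (obs o_0=2)
t=1: δ = [1.157e-02, 4.340e-03, 1.447e-02]  ψ = [1, 2, 1]  (obs o_1=1)
t=2: δ = [1.206e-03, 5.023e-04, 1.447e-03]  ψ = [2, 2, 0]  (obs o_2=1)
t=3: δ = [8.038e-05, 2.512e-04, 1.507e-04]  ψ = [2, 2, 0]  (obs o_3=2)
backtrack: best end state = 1; path = [1, 0, 2, 1]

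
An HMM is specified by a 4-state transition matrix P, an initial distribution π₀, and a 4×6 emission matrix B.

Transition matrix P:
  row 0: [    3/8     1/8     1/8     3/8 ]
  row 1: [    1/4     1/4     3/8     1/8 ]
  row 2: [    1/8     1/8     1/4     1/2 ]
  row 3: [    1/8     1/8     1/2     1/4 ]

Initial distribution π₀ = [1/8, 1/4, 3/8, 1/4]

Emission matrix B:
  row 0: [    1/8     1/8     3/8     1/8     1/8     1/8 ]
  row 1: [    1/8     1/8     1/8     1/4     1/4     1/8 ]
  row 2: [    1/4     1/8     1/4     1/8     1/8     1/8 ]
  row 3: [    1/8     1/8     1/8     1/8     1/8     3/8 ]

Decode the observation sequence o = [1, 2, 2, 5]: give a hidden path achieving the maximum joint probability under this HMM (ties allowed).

t=0: δ = [1.562e-02, 3.125e-02, 4.688e-02, 3.125e-02]  (obs o_0=1)
t=1: δ = [2.930e-03, 9.766e-04, 3.906e-03, 2.930e-03]  ψ = [1, 1, 3, 2]  (obs o_1=2)
t=2: δ = [4.120e-04, 6.104e-05, 3.662e-04, 2.441e-04]  ψ = [0, 2, 3, 2]  (obs o_2=2)
t=3: δ = [1.931e-05, 6.437e-06, 1.526e-05, 6.866e-05]  ψ = [0, 0, 3, 2]  (obs o_3=5)
backtrack: best end state = 3; path = [2, 3, 2, 3]

path = [2, 3, 2, 3]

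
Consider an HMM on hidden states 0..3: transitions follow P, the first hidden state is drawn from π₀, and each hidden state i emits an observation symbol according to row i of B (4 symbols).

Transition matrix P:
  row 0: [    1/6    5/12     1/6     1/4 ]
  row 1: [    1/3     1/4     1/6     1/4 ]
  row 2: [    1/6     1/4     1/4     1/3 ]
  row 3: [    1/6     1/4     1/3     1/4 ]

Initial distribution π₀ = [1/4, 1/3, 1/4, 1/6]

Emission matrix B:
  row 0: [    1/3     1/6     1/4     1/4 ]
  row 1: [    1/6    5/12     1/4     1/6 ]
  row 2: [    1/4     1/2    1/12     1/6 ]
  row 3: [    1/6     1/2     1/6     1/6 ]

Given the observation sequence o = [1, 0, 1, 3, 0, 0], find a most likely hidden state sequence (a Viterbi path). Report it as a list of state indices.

t=0: δ = [4.167e-02, 1.389e-01, 1.250e-01, 8.333e-02]  (obs o_0=1)
t=1: δ = [1.543e-02, 5.787e-03, 7.812e-03, 6.944e-03]  ψ = [1, 1, 2, 2]  (obs o_1=0)
t=2: δ = [4.287e-04, 2.679e-03, 1.286e-03, 1.929e-03]  ψ = [0, 0, 0, 0]  (obs o_2=1)
t=3: δ = [2.233e-04, 1.116e-04, 1.072e-04, 1.116e-04]  ψ = [1, 1, 3, 1]  (obs o_3=3)
t=4: δ = [1.240e-05, 1.550e-05, 9.303e-06, 9.303e-06]  ψ = [0, 0, 0, 0]  (obs o_4=0)
t=5: δ = [1.723e-06, 8.614e-07, 7.752e-07, 6.460e-07]  ψ = [1, 0, 3, 1]  (obs o_5=0)
backtrack: best end state = 0; path = [1, 0, 1, 0, 1, 0]

path = [1, 0, 1, 0, 1, 0]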